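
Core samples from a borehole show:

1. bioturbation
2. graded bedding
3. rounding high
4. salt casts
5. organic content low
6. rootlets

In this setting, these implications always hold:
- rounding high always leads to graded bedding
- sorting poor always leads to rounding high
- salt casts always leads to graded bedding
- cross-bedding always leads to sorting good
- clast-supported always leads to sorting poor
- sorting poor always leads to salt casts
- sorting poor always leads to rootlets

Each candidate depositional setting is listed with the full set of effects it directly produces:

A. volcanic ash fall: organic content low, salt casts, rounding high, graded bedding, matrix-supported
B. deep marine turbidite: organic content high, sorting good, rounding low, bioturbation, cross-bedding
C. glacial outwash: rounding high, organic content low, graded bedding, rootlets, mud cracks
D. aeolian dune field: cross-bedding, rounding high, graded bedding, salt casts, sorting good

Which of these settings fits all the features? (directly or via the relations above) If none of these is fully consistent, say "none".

Checking each candidate against the observations:
(A) volcanic ash fall — bioturbation -; graded bedding +; rounding high +; salt casts +; organic content low +; rootlets -
(B) deep marine turbidite — bioturbation +; graded bedding -; rounding high -; salt casts -; organic content low -; rootlets -
(C) glacial outwash — bioturbation -; graded bedding +; rounding high +; salt casts -; organic content low +; rootlets +
(D) aeolian dune field — bioturbation -; graded bedding +; rounding high +; salt casts +; organic content low -; rootlets -
None of the listed candidates fits everything.

none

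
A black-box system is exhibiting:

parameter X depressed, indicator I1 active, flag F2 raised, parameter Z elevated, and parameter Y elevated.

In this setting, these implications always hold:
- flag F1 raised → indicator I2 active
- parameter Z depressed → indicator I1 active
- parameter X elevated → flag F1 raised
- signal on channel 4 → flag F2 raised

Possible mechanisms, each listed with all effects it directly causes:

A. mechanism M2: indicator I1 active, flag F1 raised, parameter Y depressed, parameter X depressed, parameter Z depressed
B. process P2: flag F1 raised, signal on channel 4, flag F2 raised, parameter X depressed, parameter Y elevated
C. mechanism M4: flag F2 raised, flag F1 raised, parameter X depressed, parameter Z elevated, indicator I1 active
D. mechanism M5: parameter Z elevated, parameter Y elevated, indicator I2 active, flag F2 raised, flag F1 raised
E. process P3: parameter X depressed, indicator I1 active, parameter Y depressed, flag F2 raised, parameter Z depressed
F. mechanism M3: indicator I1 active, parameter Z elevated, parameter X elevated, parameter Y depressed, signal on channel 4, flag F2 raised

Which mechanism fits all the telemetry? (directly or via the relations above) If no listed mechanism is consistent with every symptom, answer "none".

none

Checking each candidate against the observations:
(A) mechanism M2 — fails on flag F2 raised, parameter Z elevated, parameter Y elevated (predicts parameter Z depressed, not parameter Z elevated; predicts parameter Y depressed, not parameter Y elevated)
(B) process P2 — does not account for indicator I1 active, parameter Z elevated
(C) mechanism M4 — parameter X depressed +; indicator I1 active +; flag F2 raised +; parameter Z elevated +; parameter Y elevated -
(D) mechanism M5 — parameter X depressed -; indicator I1 active -; flag F2 raised +; parameter Z elevated +; parameter Y elevated +
(E) process P3 — parameter X depressed +; indicator I1 active +; flag F2 raised +; parameter Z elevated -; parameter Y elevated -
(F) mechanism M3 — parameter X depressed -; indicator I1 active +; flag F2 raised +; parameter Z elevated +; parameter Y elevated -
Every candidate fails on at least one observation.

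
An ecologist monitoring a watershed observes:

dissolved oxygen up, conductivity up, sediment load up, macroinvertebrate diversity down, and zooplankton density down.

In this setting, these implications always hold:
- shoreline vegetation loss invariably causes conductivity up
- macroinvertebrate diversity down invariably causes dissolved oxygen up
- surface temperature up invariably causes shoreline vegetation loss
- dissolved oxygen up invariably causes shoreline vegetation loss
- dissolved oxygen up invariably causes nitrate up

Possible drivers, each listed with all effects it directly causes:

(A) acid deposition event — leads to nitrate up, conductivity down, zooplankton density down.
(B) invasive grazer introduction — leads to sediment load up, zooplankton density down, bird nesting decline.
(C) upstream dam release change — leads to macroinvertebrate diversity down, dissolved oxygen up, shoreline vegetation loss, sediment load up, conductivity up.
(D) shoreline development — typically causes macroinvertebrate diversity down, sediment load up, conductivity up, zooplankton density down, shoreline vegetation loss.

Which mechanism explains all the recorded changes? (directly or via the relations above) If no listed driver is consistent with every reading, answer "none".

Per-candidate check:
(A) acid deposition event — fails on dissolved oxygen up, conductivity up, sediment load up, macroinvertebrate diversity down (predicts conductivity down, not conductivity up)
(B) invasive grazer introduction — does not account for dissolved oxygen up, conductivity up, macroinvertebrate diversity down
(C) upstream dam release change — dissolved oxygen up ✓; conductivity up ✓; sediment load up ✓; macroinvertebrate diversity down ✓; zooplankton density down ✗
(D) shoreline development — dissolved oxygen up ✓ (by macroinvertebrate diversity down → dissolved oxygen up); conductivity up ✓; sediment load up ✓; macroinvertebrate diversity down ✓; zooplankton density down ✓
(D) is the only candidate with no mismatches.

D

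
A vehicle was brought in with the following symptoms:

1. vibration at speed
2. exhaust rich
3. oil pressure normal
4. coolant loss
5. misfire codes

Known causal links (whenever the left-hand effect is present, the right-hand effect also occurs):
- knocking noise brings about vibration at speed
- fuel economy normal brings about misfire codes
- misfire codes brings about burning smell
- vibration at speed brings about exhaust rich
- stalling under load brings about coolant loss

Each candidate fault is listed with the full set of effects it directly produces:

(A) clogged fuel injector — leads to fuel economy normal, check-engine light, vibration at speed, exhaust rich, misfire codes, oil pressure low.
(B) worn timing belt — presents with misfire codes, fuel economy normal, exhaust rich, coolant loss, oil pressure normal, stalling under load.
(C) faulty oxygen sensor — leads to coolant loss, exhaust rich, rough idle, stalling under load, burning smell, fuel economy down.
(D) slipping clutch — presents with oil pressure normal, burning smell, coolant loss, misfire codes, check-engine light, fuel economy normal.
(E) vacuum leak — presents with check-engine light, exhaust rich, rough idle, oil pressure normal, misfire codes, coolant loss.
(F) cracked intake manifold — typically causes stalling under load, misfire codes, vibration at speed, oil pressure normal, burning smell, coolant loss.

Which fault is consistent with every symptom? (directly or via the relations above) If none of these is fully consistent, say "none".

Per-candidate check:
(A) clogged fuel injector — vibration at speed match; exhaust rich match; oil pressure normal miss; coolant loss miss; misfire codes match
(B) worn timing belt — does not account for vibration at speed
(C) faulty oxygen sensor — vibration at speed miss; exhaust rich match; oil pressure normal miss; coolant loss match; misfire codes miss
(D) slipping clutch — vibration at speed miss; exhaust rich miss; oil pressure normal match; coolant loss match; misfire codes match
(E) vacuum leak — vibration at speed miss; exhaust rich match; oil pressure normal match; coolant loss match; misfire codes match
(F) cracked intake manifold — accounts for every observation (exhaust rich by vibration at speed → exhaust rich)
(F) alone accounts for all the evidence.

F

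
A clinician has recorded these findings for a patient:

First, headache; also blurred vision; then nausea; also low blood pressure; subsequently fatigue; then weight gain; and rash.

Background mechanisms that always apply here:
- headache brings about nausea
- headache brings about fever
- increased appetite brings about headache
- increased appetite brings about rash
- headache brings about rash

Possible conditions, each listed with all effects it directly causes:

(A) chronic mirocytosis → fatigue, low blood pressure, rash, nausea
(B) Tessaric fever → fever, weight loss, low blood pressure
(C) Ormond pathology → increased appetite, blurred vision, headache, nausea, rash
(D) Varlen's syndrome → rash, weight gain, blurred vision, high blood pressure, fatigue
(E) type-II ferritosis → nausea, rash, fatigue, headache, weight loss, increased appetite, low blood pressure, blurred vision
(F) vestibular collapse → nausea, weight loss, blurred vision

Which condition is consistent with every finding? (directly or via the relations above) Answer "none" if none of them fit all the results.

Checking each candidate against the observations:
(A) chronic mirocytosis — does not account for headache, blurred vision, weight gain
(B) Tessaric fever — headache -; blurred vision -; nausea -; low blood pressure +; fatigue -; weight gain -; rash -
(C) Ormond pathology — headache +; blurred vision +; nausea +; low blood pressure -; fatigue -; weight gain -; rash +
(D) Varlen's syndrome — fails on headache, nausea, low blood pressure (predicts high blood pressure, not low blood pressure)
(E) type-II ferritosis — fails on weight gain (predicts weight loss, not weight gain)
(F) vestibular collapse — headache -; blurred vision +; nausea +; low blood pressure -; fatigue -; weight gain -; rash -
Every candidate fails on at least one observation.

none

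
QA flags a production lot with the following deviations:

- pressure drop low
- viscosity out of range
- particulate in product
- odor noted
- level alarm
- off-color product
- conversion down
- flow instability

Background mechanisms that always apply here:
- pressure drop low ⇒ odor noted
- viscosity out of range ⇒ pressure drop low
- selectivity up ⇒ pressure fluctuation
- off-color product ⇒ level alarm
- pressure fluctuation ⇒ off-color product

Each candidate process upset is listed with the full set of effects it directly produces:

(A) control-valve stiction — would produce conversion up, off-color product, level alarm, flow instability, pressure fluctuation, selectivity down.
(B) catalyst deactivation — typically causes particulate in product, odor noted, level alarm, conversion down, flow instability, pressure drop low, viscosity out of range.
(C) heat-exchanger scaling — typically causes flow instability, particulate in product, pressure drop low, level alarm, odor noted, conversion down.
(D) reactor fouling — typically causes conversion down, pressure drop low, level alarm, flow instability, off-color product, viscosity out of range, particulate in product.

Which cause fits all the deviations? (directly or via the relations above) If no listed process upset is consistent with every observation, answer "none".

D

Testing each hypothesis:
(A) control-valve stiction — fails on pressure drop low, viscosity out of range, particulate in product, odor noted, conversion down (predicts conversion up, not conversion down)
(B) catalyst deactivation — does not account for off-color product
(C) heat-exchanger scaling — pressure drop low +; viscosity out of range -; particulate in product +; odor noted +; level alarm +; off-color product -; conversion down +; flow instability +
(D) reactor fouling — pressure drop low +; viscosity out of range +; particulate in product +; odor noted + (via pressure drop low → odor noted); level alarm +; off-color product +; conversion down +; flow instability +
Only (D) is consistent with every observation.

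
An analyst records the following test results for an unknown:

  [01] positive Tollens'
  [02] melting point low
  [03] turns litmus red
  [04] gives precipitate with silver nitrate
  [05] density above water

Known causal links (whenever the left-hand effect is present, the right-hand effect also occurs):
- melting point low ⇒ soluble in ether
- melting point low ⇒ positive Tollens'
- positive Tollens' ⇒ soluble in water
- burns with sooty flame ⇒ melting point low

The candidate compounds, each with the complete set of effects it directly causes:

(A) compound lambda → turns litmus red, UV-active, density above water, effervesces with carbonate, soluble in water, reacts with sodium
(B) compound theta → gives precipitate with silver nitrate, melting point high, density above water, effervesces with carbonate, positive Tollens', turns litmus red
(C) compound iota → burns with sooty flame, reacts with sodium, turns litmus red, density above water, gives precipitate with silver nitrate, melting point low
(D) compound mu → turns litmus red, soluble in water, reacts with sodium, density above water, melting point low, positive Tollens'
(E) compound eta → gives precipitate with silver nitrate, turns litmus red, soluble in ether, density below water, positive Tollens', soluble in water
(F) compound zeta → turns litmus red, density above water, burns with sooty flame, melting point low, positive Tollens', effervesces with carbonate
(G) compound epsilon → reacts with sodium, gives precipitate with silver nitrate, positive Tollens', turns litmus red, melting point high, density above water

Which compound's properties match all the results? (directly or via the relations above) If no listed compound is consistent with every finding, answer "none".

C

Per-candidate check:
(A) compound lambda — does not account for positive Tollens', melting point low, gives precipitate with silver nitrate
(B) compound theta — fails on melting point low (predicts melting point high, not melting point low)
(C) compound iota — accounts for every observation (positive Tollens' by melting point low → positive Tollens')
(D) compound mu — does not account for gives precipitate with silver nitrate
(E) compound eta — fails on melting point low, density above water (predicts density below water, not density above water)
(F) compound zeta — does not account for gives precipitate with silver nitrate
(G) compound epsilon — positive Tollens' ✓; melting point low ✗; turns litmus red ✓; gives precipitate with silver nitrate ✓; density above water ✓
(C) alone accounts for all the evidence.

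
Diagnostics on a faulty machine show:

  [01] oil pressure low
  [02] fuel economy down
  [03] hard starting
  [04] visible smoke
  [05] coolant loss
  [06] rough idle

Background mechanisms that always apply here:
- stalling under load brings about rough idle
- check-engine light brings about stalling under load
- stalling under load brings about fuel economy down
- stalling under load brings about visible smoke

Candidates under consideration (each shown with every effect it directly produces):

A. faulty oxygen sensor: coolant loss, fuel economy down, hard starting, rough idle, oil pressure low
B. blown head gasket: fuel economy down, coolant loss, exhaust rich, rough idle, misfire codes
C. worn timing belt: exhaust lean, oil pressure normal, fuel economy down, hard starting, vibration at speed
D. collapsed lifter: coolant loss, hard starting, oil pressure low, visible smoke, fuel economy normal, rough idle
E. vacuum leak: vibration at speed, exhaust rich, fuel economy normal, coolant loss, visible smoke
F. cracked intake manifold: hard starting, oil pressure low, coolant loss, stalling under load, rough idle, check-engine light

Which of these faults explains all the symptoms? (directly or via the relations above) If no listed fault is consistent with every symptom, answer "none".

F

For each candidate, compare predicted effects to what was observed:
(A) faulty oxygen sensor — oil pressure low ✓; fuel economy down ✓; hard starting ✓; visible smoke ✗; coolant loss ✓; rough idle ✓
(B) blown head gasket — does not account for oil pressure low, hard starting, visible smoke
(C) worn timing belt — fails on oil pressure low, visible smoke, coolant loss, rough idle (predicts oil pressure normal, not oil pressure low)
(D) collapsed lifter — oil pressure low ✓; fuel economy down ✗; hard starting ✓; visible smoke ✓; coolant loss ✓; rough idle ✓
(E) vacuum leak — oil pressure low ✗; fuel economy down ✗; hard starting ✗; visible smoke ✓; coolant loss ✓; rough idle ✗
(F) cracked intake manifold — oil pressure low ✓; fuel economy down ✓ (through stalling under load → fuel economy down); hard starting ✓; visible smoke ✓ (through stalling under load → visible smoke); coolant loss ✓; rough idle ✓
Only (F) is consistent with every observation.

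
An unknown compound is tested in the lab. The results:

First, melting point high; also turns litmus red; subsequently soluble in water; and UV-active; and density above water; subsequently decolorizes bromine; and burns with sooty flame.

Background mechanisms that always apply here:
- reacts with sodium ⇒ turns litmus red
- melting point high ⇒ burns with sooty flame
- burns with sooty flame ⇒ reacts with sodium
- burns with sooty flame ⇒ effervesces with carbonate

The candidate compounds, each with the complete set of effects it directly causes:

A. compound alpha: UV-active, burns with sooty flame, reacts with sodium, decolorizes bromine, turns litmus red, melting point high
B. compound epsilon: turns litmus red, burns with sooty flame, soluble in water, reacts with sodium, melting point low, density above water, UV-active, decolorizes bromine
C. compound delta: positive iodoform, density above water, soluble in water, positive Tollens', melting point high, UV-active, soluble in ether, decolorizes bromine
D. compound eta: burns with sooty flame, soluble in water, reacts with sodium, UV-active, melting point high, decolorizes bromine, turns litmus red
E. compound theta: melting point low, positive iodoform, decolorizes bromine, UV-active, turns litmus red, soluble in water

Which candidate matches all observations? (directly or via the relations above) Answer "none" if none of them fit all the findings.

C

Per-candidate check:
(A) compound alpha — melting point high +; turns litmus red +; soluble in water -; UV-active +; density above water -; decolorizes bromine +; burns with sooty flame +
(B) compound epsilon — melting point high -; turns litmus red +; soluble in water +; UV-active +; density above water +; decolorizes bromine +; burns with sooty flame +
(C) compound delta — melting point high +; turns litmus red + (through melting point high → burns with sooty flame → reacts with sodium → turns litmus red); soluble in water +; UV-active +; density above water +; decolorizes bromine +; burns with sooty flame + (through melting point high → burns with sooty flame)
(D) compound eta — does not account for density above water
(E) compound theta — fails on melting point high, density above water, burns with sooty flame (predicts melting point low, not melting point high)
Only (C) is consistent with every observation.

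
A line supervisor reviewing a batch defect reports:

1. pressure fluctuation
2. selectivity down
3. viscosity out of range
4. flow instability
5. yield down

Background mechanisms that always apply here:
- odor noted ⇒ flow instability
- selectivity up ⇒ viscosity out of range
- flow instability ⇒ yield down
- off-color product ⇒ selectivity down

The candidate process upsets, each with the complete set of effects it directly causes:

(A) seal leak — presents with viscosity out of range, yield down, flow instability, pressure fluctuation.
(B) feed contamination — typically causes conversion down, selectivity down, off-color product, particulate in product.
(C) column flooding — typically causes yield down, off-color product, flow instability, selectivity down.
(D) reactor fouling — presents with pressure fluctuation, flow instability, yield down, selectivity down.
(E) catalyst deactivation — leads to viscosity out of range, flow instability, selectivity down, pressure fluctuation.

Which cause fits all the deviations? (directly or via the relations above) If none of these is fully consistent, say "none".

E

Testing each hypothesis:
(A) seal leak — does not account for selectivity down
(B) feed contamination — pressure fluctuation miss; selectivity down match; viscosity out of range miss; flow instability miss; yield down miss
(C) column flooding — does not account for pressure fluctuation, viscosity out of range
(D) reactor fouling — does not account for viscosity out of range
(E) catalyst deactivation — pressure fluctuation match; selectivity down match; viscosity out of range match; flow instability match; yield down match (by flow instability → yield down)
(E) alone accounts for all the evidence.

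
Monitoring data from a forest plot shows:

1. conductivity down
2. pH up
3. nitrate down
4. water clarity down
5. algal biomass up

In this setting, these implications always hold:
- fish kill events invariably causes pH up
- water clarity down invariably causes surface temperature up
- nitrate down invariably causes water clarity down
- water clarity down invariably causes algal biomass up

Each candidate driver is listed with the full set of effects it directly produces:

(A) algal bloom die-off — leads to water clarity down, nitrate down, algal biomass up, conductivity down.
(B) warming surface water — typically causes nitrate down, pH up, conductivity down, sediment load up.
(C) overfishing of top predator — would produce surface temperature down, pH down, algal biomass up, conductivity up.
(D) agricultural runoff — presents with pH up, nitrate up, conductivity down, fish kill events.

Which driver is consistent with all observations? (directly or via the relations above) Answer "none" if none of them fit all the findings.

B

Checking each candidate against the observations:
(A) algal bloom die-off — conductivity down yes; pH up NO; nitrate down yes; water clarity down yes; algal biomass up yes
(B) warming surface water — conductivity down yes; pH up yes; nitrate down yes; water clarity down yes (through nitrate down → water clarity down); algal biomass up yes (through nitrate down → water clarity down → algal biomass up)
(C) overfishing of top predator — fails on conductivity down, pH up, nitrate down, water clarity down (predicts conductivity up, not conductivity down; predicts pH down, not pH up)
(D) agricultural runoff — conductivity down yes; pH up yes; nitrate down NO; water clarity down NO; algal biomass up NO
(B) alone accounts for all the evidence.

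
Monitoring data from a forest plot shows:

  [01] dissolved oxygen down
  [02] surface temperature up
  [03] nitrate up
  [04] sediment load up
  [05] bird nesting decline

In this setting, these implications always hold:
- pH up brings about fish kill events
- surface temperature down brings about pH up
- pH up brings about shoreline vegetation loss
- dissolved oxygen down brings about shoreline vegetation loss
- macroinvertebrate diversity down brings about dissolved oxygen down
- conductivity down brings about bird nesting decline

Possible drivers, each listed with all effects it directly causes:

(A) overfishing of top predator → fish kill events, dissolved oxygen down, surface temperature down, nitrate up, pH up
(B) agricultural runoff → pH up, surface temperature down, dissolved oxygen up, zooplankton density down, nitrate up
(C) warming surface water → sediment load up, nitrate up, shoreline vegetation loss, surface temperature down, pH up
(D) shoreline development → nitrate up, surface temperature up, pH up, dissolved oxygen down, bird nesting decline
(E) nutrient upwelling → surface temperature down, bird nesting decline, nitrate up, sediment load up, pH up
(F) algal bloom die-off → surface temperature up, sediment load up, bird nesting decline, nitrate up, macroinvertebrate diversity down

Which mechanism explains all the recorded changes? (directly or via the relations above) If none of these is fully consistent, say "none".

F

Testing each hypothesis:
(A) overfishing of top predator — dissolved oxygen down +; surface temperature up -; nitrate up +; sediment load up -; bird nesting decline -
(B) agricultural runoff — dissolved oxygen down -; surface temperature up -; nitrate up +; sediment load up -; bird nesting decline -
(C) warming surface water — fails on dissolved oxygen down, surface temperature up, bird nesting decline (predicts surface temperature down, not surface temperature up)
(D) shoreline development — dissolved oxygen down +; surface temperature up +; nitrate up +; sediment load up -; bird nesting decline +
(E) nutrient upwelling — fails on dissolved oxygen down, surface temperature up (predicts surface temperature down, not surface temperature up)
(F) algal bloom die-off — dissolved oxygen down + (through macroinvertebrate diversity down → dissolved oxygen down); surface temperature up +; nitrate up +; sediment load up +; bird nesting decline +
(F) is the only candidate with no mismatches.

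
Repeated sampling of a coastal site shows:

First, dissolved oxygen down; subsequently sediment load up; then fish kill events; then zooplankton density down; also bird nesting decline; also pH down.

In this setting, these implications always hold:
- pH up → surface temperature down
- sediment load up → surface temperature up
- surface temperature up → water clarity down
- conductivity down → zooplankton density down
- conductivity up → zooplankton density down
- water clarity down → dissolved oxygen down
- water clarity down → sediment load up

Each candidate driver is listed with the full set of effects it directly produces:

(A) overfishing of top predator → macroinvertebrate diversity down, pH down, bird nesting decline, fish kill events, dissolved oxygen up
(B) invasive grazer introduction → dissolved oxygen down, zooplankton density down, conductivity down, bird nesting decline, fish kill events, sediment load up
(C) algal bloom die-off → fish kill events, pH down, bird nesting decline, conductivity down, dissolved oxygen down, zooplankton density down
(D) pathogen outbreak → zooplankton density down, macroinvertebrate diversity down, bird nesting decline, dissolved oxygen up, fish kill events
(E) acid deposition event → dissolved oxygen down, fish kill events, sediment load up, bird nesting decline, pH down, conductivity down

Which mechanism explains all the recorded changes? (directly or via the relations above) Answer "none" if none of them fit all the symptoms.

Testing each hypothesis:
(A) overfishing of top predator — dissolved oxygen down miss; sediment load up miss; fish kill events match; zooplankton density down miss; bird nesting decline match; pH down match
(B) invasive grazer introduction — dissolved oxygen down match; sediment load up match; fish kill events match; zooplankton density down match; bird nesting decline match; pH down miss
(C) algal bloom die-off — dissolved oxygen down match; sediment load up miss; fish kill events match; zooplankton density down match; bird nesting decline match; pH down match
(D) pathogen outbreak — fails on dissolved oxygen down, sediment load up, pH down (predicts dissolved oxygen up, not dissolved oxygen down)
(E) acid deposition event — accounts for every observation (zooplankton density down by conductivity down → zooplankton density down)
Only (E) is consistent with every observation.

E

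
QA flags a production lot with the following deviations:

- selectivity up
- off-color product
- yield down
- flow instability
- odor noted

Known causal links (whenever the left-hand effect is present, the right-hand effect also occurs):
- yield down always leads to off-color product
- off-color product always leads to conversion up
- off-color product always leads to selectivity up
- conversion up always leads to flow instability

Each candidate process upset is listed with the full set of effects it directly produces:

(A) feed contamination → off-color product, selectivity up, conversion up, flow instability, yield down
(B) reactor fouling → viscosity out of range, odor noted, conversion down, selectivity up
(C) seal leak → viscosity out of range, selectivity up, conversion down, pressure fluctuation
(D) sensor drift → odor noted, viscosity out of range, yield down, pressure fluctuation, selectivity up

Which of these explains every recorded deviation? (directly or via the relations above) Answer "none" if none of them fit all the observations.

D

Per-candidate check:
(A) feed contamination — does not account for odor noted
(B) reactor fouling — selectivity up yes; off-color product NO; yield down NO; flow instability NO; odor noted yes
(C) seal leak — selectivity up yes; off-color product NO; yield down NO; flow instability NO; odor noted NO
(D) sensor drift — accounts for every observation (off-color product via yield down → off-color product)
(D) alone accounts for all the evidence.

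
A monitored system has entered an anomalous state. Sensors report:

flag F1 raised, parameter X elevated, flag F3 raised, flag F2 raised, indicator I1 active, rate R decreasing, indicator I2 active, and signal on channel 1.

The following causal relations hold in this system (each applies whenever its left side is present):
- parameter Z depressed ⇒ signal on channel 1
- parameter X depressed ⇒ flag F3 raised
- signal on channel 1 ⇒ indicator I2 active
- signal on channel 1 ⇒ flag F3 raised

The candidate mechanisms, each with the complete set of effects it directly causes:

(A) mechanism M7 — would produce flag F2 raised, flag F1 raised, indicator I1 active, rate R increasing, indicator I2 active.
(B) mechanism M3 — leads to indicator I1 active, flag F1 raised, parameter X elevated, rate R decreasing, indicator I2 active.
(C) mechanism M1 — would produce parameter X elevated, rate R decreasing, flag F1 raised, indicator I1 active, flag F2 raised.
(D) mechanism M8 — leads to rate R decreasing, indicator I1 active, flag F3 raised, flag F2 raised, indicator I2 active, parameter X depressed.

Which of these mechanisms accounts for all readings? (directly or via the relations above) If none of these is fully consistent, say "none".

none

Testing each hypothesis:
(A) mechanism M7 — fails on parameter X elevated, flag F3 raised, rate R decreasing, signal on channel 1 (predicts rate R increasing, not rate R decreasing)
(B) mechanism M3 — flag F1 raised ✓; parameter X elevated ✓; flag F3 raised ✗; flag F2 raised ✗; indicator I1 active ✓; rate R decreasing ✓; indicator I2 active ✓; signal on channel 1 ✗
(C) mechanism M1 — flag F1 raised ✓; parameter X elevated ✓; flag F3 raised ✗; flag F2 raised ✓; indicator I1 active ✓; rate R decreasing ✓; indicator I2 active ✗; signal on channel 1 ✗
(D) mechanism M8 — flag F1 raised ✗; parameter X elevated ✗; flag F3 raised ✓; flag F2 raised ✓; indicator I1 active ✓; rate R decreasing ✓; indicator I2 active ✓; signal on channel 1 ✗
None of the listed candidates fits everything.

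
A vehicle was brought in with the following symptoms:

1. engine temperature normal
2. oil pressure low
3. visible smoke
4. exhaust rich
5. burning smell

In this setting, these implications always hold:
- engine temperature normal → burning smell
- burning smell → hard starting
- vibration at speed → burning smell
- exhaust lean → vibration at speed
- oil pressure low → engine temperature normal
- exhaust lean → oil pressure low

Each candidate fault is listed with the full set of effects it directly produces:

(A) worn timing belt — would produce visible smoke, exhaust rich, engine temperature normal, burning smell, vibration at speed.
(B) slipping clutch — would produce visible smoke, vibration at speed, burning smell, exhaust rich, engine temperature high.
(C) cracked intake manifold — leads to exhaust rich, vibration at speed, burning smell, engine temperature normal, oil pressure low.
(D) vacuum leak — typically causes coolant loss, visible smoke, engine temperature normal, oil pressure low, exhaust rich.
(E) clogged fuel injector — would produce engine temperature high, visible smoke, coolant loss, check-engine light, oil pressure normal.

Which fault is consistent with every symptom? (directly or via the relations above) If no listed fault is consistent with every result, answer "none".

Testing each hypothesis:
(A) worn timing belt — does not account for oil pressure low
(B) slipping clutch — engine temperature normal miss; oil pressure low miss; visible smoke match; exhaust rich match; burning smell match
(C) cracked intake manifold — engine temperature normal match; oil pressure low match; visible smoke miss; exhaust rich match; burning smell match
(D) vacuum leak — engine temperature normal match; oil pressure low match; visible smoke match; exhaust rich match; burning smell match (via engine temperature normal → burning smell)
(E) clogged fuel injector — engine temperature normal miss; oil pressure low miss; visible smoke match; exhaust rich miss; burning smell miss
(D) alone accounts for all the evidence.

D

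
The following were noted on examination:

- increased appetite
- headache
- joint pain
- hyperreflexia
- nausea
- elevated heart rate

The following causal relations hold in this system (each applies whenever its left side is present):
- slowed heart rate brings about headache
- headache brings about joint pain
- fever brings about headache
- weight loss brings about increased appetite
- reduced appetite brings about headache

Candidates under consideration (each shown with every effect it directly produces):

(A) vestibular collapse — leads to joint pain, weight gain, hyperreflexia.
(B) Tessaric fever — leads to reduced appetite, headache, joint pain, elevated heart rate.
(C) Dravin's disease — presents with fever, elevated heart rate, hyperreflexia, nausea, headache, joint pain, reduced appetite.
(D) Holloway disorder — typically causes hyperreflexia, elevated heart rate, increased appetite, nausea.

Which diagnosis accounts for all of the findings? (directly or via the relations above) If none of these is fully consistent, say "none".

Per-candidate check:
(A) vestibular collapse — increased appetite ✗; headache ✗; joint pain ✓; hyperreflexia ✓; nausea ✗; elevated heart rate ✗
(B) Tessaric fever — fails on increased appetite, hyperreflexia, nausea (predicts reduced appetite, not increased appetite)
(C) Dravin's disease — fails on increased appetite (predicts reduced appetite, not increased appetite)
(D) Holloway disorder — increased appetite ✓; headache ✗; joint pain ✗; hyperreflexia ✓; nausea ✓; elevated heart rate ✓
Every candidate fails on at least one observation.

none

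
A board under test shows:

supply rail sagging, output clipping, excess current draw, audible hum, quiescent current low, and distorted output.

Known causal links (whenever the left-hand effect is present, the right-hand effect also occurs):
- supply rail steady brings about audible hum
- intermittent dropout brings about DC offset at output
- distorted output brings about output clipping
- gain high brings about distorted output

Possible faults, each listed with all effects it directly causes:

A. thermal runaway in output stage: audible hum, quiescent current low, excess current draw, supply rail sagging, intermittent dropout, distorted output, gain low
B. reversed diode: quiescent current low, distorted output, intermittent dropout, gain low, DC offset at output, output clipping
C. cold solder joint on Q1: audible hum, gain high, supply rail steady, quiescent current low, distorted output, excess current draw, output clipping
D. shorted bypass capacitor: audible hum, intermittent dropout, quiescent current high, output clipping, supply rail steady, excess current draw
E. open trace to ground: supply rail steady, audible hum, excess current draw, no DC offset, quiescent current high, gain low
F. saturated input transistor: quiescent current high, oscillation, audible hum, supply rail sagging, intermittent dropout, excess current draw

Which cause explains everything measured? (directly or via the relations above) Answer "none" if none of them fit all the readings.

A

Testing each hypothesis:
(A) thermal runaway in output stage — accounts for every observation (output clipping through distorted output → output clipping)
(B) reversed diode — does not account for supply rail sagging, excess current draw, audible hum
(C) cold solder joint on Q1 — supply rail sagging miss; output clipping match; excess current draw match; audible hum match; quiescent current low match; distorted output match
(D) shorted bypass capacitor — supply rail sagging miss; output clipping match; excess current draw match; audible hum match; quiescent current low miss; distorted output miss
(E) open trace to ground — supply rail sagging miss; output clipping miss; excess current draw match; audible hum match; quiescent current low miss; distorted output miss
(F) saturated input transistor — supply rail sagging match; output clipping miss; excess current draw match; audible hum match; quiescent current low miss; distorted output miss
(A) is the only candidate with no mismatches.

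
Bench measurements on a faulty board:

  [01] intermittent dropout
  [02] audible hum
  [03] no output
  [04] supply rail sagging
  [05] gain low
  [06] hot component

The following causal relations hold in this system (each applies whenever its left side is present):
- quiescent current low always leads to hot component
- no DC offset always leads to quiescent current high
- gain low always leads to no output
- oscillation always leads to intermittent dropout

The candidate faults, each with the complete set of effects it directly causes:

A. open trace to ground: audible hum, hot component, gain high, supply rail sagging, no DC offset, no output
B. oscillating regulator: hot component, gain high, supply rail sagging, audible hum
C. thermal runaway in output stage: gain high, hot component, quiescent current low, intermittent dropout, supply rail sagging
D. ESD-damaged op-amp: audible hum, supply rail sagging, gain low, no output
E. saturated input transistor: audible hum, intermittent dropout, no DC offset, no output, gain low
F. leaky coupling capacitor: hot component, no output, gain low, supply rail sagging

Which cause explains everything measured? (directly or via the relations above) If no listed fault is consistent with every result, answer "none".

For each candidate, compare predicted effects to what was observed:
(A) open trace to ground — intermittent dropout NO; audible hum yes; no output yes; supply rail sagging yes; gain low NO; hot component yes
(B) oscillating regulator — intermittent dropout NO; audible hum yes; no output NO; supply rail sagging yes; gain low NO; hot component yes
(C) thermal runaway in output stage — fails on audible hum, no output, gain low (predicts gain high, not gain low)
(D) ESD-damaged op-amp — does not account for intermittent dropout, hot component
(E) saturated input transistor — intermittent dropout yes; audible hum yes; no output yes; supply rail sagging NO; gain low yes; hot component NO
(F) leaky coupling capacitor — intermittent dropout NO; audible hum NO; no output yes; supply rail sagging yes; gain low yes; hot component yes
Every candidate fails on at least one observation.

none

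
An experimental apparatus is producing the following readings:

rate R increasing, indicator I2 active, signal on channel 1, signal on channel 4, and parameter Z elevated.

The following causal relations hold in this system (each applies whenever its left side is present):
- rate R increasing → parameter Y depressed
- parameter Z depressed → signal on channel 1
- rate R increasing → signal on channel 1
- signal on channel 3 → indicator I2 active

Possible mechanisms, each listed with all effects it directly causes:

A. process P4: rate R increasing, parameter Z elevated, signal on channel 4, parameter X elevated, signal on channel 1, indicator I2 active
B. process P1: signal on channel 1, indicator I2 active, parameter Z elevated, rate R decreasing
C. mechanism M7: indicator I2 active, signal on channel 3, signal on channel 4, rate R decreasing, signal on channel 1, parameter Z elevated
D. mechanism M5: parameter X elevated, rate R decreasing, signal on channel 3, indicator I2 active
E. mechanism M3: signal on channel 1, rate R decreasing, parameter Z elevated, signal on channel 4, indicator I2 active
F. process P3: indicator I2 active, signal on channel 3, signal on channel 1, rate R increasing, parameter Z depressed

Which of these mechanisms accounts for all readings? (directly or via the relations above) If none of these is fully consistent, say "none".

A

Per-candidate check:
(A) process P4 — accounts for every observation
(B) process P1 — rate R increasing NO; indicator I2 active yes; signal on channel 1 yes; signal on channel 4 NO; parameter Z elevated yes
(C) mechanism M7 — rate R increasing NO; indicator I2 active yes; signal on channel 1 yes; signal on channel 4 yes; parameter Z elevated yes
(D) mechanism M5 — fails on rate R increasing, signal on channel 1, signal on channel 4, parameter Z elevated (predicts rate R decreasing, not rate R increasing)
(E) mechanism M3 — rate R increasing NO; indicator I2 active yes; signal on channel 1 yes; signal on channel 4 yes; parameter Z elevated yes
(F) process P3 — fails on signal on channel 4, parameter Z elevated (predicts parameter Z depressed, not parameter Z elevated)
(A) is the only candidate with no mismatches.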